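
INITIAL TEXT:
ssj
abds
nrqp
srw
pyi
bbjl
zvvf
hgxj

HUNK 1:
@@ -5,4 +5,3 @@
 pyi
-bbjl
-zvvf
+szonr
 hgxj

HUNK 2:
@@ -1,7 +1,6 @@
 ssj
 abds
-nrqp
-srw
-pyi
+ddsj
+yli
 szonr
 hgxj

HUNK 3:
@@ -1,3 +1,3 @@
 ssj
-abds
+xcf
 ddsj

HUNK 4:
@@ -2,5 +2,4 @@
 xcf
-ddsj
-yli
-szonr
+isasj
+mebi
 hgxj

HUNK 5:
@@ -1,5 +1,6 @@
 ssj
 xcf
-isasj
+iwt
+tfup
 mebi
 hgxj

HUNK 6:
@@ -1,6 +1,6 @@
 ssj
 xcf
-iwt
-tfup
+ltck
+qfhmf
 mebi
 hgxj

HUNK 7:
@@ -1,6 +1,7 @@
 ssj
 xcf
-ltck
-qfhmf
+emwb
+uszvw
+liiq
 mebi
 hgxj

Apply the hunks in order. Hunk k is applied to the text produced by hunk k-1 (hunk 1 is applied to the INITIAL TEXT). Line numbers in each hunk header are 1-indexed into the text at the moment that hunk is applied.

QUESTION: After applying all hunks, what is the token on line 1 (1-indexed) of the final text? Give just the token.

Hunk 1: at line 5 remove [bbjl,zvvf] add [szonr] -> 7 lines: ssj abds nrqp srw pyi szonr hgxj
Hunk 2: at line 1 remove [nrqp,srw,pyi] add [ddsj,yli] -> 6 lines: ssj abds ddsj yli szonr hgxj
Hunk 3: at line 1 remove [abds] add [xcf] -> 6 lines: ssj xcf ddsj yli szonr hgxj
Hunk 4: at line 2 remove [ddsj,yli,szonr] add [isasj,mebi] -> 5 lines: ssj xcf isasj mebi hgxj
Hunk 5: at line 1 remove [isasj] add [iwt,tfup] -> 6 lines: ssj xcf iwt tfup mebi hgxj
Hunk 6: at line 1 remove [iwt,tfup] add [ltck,qfhmf] -> 6 lines: ssj xcf ltck qfhmf mebi hgxj
Hunk 7: at line 1 remove [ltck,qfhmf] add [emwb,uszvw,liiq] -> 7 lines: ssj xcf emwb uszvw liiq mebi hgxj
Final line 1: ssj

Answer: ssj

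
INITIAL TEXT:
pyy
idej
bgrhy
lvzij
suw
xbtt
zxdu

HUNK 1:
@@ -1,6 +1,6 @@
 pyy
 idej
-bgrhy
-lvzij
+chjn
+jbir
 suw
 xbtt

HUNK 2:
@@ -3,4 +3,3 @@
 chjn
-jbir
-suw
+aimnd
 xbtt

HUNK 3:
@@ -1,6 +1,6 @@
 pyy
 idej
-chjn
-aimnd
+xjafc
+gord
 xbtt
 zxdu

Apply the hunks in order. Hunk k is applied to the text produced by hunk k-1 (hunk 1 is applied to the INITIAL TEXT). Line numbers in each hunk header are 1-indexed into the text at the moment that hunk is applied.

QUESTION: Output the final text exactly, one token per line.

Hunk 1: at line 1 remove [bgrhy,lvzij] add [chjn,jbir] -> 7 lines: pyy idej chjn jbir suw xbtt zxdu
Hunk 2: at line 3 remove [jbir,suw] add [aimnd] -> 6 lines: pyy idej chjn aimnd xbtt zxdu
Hunk 3: at line 1 remove [chjn,aimnd] add [xjafc,gord] -> 6 lines: pyy idej xjafc gord xbtt zxdu

Answer: pyy
idej
xjafc
gord
xbtt
zxdu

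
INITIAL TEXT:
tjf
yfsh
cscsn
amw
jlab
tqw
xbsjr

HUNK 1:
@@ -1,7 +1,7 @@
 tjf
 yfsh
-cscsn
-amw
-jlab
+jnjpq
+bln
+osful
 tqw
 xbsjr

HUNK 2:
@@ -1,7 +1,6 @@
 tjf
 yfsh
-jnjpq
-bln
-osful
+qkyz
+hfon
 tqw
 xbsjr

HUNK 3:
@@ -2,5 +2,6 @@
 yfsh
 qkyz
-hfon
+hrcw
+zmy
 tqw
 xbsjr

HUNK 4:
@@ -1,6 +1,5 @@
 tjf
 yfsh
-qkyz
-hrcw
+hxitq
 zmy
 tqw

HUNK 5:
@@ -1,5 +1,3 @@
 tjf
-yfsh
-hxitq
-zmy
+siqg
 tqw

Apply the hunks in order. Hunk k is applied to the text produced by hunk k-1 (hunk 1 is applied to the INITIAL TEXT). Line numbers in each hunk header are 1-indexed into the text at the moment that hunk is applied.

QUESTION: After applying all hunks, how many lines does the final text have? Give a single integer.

Answer: 4

Derivation:
Hunk 1: at line 1 remove [cscsn,amw,jlab] add [jnjpq,bln,osful] -> 7 lines: tjf yfsh jnjpq bln osful tqw xbsjr
Hunk 2: at line 1 remove [jnjpq,bln,osful] add [qkyz,hfon] -> 6 lines: tjf yfsh qkyz hfon tqw xbsjr
Hunk 3: at line 2 remove [hfon] add [hrcw,zmy] -> 7 lines: tjf yfsh qkyz hrcw zmy tqw xbsjr
Hunk 4: at line 1 remove [qkyz,hrcw] add [hxitq] -> 6 lines: tjf yfsh hxitq zmy tqw xbsjr
Hunk 5: at line 1 remove [yfsh,hxitq,zmy] add [siqg] -> 4 lines: tjf siqg tqw xbsjr
Final line count: 4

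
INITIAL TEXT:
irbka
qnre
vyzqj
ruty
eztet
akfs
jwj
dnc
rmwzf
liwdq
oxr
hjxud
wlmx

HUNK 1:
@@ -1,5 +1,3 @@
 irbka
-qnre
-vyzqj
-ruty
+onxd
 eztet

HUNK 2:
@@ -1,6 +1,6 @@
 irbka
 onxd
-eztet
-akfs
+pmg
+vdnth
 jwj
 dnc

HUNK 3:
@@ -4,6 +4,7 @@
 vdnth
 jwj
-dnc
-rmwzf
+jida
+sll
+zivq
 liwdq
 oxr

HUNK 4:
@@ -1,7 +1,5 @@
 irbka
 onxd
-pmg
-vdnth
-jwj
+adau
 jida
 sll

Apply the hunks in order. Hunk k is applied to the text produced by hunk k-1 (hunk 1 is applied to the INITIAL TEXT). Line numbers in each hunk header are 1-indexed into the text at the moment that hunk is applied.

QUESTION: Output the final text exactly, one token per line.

Hunk 1: at line 1 remove [qnre,vyzqj,ruty] add [onxd] -> 11 lines: irbka onxd eztet akfs jwj dnc rmwzf liwdq oxr hjxud wlmx
Hunk 2: at line 1 remove [eztet,akfs] add [pmg,vdnth] -> 11 lines: irbka onxd pmg vdnth jwj dnc rmwzf liwdq oxr hjxud wlmx
Hunk 3: at line 4 remove [dnc,rmwzf] add [jida,sll,zivq] -> 12 lines: irbka onxd pmg vdnth jwj jida sll zivq liwdq oxr hjxud wlmx
Hunk 4: at line 1 remove [pmg,vdnth,jwj] add [adau] -> 10 lines: irbka onxd adau jida sll zivq liwdq oxr hjxud wlmx

Answer: irbka
onxd
adau
jida
sll
zivq
liwdq
oxr
hjxud
wlmx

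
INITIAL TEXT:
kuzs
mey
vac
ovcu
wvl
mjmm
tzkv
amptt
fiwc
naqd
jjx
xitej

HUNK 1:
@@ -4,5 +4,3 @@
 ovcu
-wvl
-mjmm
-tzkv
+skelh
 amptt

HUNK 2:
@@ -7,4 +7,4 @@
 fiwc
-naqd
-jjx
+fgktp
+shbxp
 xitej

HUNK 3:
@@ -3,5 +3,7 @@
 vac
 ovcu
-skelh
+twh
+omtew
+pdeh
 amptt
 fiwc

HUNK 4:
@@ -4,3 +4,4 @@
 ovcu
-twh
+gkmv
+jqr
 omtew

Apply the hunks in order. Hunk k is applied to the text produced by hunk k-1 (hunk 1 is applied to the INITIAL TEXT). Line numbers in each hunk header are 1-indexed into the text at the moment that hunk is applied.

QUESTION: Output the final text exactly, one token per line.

Answer: kuzs
mey
vac
ovcu
gkmv
jqr
omtew
pdeh
amptt
fiwc
fgktp
shbxp
xitej

Derivation:
Hunk 1: at line 4 remove [wvl,mjmm,tzkv] add [skelh] -> 10 lines: kuzs mey vac ovcu skelh amptt fiwc naqd jjx xitej
Hunk 2: at line 7 remove [naqd,jjx] add [fgktp,shbxp] -> 10 lines: kuzs mey vac ovcu skelh amptt fiwc fgktp shbxp xitej
Hunk 3: at line 3 remove [skelh] add [twh,omtew,pdeh] -> 12 lines: kuzs mey vac ovcu twh omtew pdeh amptt fiwc fgktp shbxp xitej
Hunk 4: at line 4 remove [twh] add [gkmv,jqr] -> 13 lines: kuzs mey vac ovcu gkmv jqr omtew pdeh amptt fiwc fgktp shbxp xitej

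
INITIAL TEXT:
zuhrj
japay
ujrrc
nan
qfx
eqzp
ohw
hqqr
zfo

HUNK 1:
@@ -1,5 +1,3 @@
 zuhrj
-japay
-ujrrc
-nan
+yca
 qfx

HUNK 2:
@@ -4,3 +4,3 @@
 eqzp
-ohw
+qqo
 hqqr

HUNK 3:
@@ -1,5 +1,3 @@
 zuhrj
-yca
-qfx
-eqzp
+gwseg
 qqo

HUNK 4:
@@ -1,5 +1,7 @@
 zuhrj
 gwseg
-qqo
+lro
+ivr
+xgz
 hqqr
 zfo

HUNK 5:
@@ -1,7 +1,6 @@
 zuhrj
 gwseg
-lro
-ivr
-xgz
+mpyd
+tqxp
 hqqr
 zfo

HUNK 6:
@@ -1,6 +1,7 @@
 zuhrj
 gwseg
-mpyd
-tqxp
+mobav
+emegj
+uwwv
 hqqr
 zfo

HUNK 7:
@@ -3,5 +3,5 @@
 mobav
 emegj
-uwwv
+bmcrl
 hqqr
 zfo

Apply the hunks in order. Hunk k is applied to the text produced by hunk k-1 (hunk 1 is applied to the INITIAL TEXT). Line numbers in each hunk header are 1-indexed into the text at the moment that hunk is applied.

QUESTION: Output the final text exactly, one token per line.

Hunk 1: at line 1 remove [japay,ujrrc,nan] add [yca] -> 7 lines: zuhrj yca qfx eqzp ohw hqqr zfo
Hunk 2: at line 4 remove [ohw] add [qqo] -> 7 lines: zuhrj yca qfx eqzp qqo hqqr zfo
Hunk 3: at line 1 remove [yca,qfx,eqzp] add [gwseg] -> 5 lines: zuhrj gwseg qqo hqqr zfo
Hunk 4: at line 1 remove [qqo] add [lro,ivr,xgz] -> 7 lines: zuhrj gwseg lro ivr xgz hqqr zfo
Hunk 5: at line 1 remove [lro,ivr,xgz] add [mpyd,tqxp] -> 6 lines: zuhrj gwseg mpyd tqxp hqqr zfo
Hunk 6: at line 1 remove [mpyd,tqxp] add [mobav,emegj,uwwv] -> 7 lines: zuhrj gwseg mobav emegj uwwv hqqr zfo
Hunk 7: at line 3 remove [uwwv] add [bmcrl] -> 7 lines: zuhrj gwseg mobav emegj bmcrl hqqr zfo

Answer: zuhrj
gwseg
mobav
emegj
bmcrl
hqqr
zfo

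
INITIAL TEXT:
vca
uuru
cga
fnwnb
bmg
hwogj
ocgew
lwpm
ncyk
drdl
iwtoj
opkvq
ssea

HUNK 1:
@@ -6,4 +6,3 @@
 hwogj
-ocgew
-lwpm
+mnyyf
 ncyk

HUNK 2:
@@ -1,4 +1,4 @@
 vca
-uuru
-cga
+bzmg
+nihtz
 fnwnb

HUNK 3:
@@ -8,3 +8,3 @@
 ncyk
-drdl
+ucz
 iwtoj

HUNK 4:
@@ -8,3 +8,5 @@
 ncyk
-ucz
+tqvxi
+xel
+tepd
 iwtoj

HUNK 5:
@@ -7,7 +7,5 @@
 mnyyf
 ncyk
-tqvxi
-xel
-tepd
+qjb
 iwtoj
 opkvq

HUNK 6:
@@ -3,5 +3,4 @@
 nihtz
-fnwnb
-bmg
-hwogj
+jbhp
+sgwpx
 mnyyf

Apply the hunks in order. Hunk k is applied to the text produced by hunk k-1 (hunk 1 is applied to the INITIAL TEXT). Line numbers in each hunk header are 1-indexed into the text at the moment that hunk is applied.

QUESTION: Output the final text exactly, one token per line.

Hunk 1: at line 6 remove [ocgew,lwpm] add [mnyyf] -> 12 lines: vca uuru cga fnwnb bmg hwogj mnyyf ncyk drdl iwtoj opkvq ssea
Hunk 2: at line 1 remove [uuru,cga] add [bzmg,nihtz] -> 12 lines: vca bzmg nihtz fnwnb bmg hwogj mnyyf ncyk drdl iwtoj opkvq ssea
Hunk 3: at line 8 remove [drdl] add [ucz] -> 12 lines: vca bzmg nihtz fnwnb bmg hwogj mnyyf ncyk ucz iwtoj opkvq ssea
Hunk 4: at line 8 remove [ucz] add [tqvxi,xel,tepd] -> 14 lines: vca bzmg nihtz fnwnb bmg hwogj mnyyf ncyk tqvxi xel tepd iwtoj opkvq ssea
Hunk 5: at line 7 remove [tqvxi,xel,tepd] add [qjb] -> 12 lines: vca bzmg nihtz fnwnb bmg hwogj mnyyf ncyk qjb iwtoj opkvq ssea
Hunk 6: at line 3 remove [fnwnb,bmg,hwogj] add [jbhp,sgwpx] -> 11 lines: vca bzmg nihtz jbhp sgwpx mnyyf ncyk qjb iwtoj opkvq ssea

Answer: vca
bzmg
nihtz
jbhp
sgwpx
mnyyf
ncyk
qjb
iwtoj
opkvq
ssea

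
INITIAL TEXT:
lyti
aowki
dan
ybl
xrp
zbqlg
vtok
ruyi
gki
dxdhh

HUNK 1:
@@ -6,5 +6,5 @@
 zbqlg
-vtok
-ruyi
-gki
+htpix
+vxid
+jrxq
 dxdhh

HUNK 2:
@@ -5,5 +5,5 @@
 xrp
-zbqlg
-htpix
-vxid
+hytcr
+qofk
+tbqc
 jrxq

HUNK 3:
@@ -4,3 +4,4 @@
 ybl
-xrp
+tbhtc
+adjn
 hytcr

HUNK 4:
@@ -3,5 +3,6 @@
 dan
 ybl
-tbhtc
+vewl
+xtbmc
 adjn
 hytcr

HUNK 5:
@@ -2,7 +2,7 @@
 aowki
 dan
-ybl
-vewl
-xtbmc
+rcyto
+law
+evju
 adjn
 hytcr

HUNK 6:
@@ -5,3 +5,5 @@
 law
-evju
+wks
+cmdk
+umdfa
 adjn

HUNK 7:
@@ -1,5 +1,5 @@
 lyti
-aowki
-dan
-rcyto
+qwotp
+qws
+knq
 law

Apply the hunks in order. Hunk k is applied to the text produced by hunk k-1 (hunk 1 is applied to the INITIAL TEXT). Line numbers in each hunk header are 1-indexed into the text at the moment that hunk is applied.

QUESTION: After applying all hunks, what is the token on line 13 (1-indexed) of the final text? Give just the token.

Hunk 1: at line 6 remove [vtok,ruyi,gki] add [htpix,vxid,jrxq] -> 10 lines: lyti aowki dan ybl xrp zbqlg htpix vxid jrxq dxdhh
Hunk 2: at line 5 remove [zbqlg,htpix,vxid] add [hytcr,qofk,tbqc] -> 10 lines: lyti aowki dan ybl xrp hytcr qofk tbqc jrxq dxdhh
Hunk 3: at line 4 remove [xrp] add [tbhtc,adjn] -> 11 lines: lyti aowki dan ybl tbhtc adjn hytcr qofk tbqc jrxq dxdhh
Hunk 4: at line 3 remove [tbhtc] add [vewl,xtbmc] -> 12 lines: lyti aowki dan ybl vewl xtbmc adjn hytcr qofk tbqc jrxq dxdhh
Hunk 5: at line 2 remove [ybl,vewl,xtbmc] add [rcyto,law,evju] -> 12 lines: lyti aowki dan rcyto law evju adjn hytcr qofk tbqc jrxq dxdhh
Hunk 6: at line 5 remove [evju] add [wks,cmdk,umdfa] -> 14 lines: lyti aowki dan rcyto law wks cmdk umdfa adjn hytcr qofk tbqc jrxq dxdhh
Hunk 7: at line 1 remove [aowki,dan,rcyto] add [qwotp,qws,knq] -> 14 lines: lyti qwotp qws knq law wks cmdk umdfa adjn hytcr qofk tbqc jrxq dxdhh
Final line 13: jrxq

Answer: jrxq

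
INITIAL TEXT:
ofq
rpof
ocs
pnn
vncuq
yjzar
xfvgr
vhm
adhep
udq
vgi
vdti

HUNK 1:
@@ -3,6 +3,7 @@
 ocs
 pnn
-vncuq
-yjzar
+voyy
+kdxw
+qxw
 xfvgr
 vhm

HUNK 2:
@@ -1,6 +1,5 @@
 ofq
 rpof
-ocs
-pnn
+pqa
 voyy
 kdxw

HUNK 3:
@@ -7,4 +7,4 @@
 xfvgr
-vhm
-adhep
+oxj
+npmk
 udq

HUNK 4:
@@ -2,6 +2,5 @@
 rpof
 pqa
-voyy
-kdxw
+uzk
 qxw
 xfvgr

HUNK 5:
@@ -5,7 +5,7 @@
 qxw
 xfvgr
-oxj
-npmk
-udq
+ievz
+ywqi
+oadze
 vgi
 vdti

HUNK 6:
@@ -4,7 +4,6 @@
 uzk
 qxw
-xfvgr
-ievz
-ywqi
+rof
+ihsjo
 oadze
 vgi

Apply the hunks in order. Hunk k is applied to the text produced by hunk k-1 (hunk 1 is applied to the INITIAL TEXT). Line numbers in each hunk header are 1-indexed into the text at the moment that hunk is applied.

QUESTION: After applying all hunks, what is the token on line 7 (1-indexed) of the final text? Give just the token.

Hunk 1: at line 3 remove [vncuq,yjzar] add [voyy,kdxw,qxw] -> 13 lines: ofq rpof ocs pnn voyy kdxw qxw xfvgr vhm adhep udq vgi vdti
Hunk 2: at line 1 remove [ocs,pnn] add [pqa] -> 12 lines: ofq rpof pqa voyy kdxw qxw xfvgr vhm adhep udq vgi vdti
Hunk 3: at line 7 remove [vhm,adhep] add [oxj,npmk] -> 12 lines: ofq rpof pqa voyy kdxw qxw xfvgr oxj npmk udq vgi vdti
Hunk 4: at line 2 remove [voyy,kdxw] add [uzk] -> 11 lines: ofq rpof pqa uzk qxw xfvgr oxj npmk udq vgi vdti
Hunk 5: at line 5 remove [oxj,npmk,udq] add [ievz,ywqi,oadze] -> 11 lines: ofq rpof pqa uzk qxw xfvgr ievz ywqi oadze vgi vdti
Hunk 6: at line 4 remove [xfvgr,ievz,ywqi] add [rof,ihsjo] -> 10 lines: ofq rpof pqa uzk qxw rof ihsjo oadze vgi vdti
Final line 7: ihsjo

Answer: ihsjo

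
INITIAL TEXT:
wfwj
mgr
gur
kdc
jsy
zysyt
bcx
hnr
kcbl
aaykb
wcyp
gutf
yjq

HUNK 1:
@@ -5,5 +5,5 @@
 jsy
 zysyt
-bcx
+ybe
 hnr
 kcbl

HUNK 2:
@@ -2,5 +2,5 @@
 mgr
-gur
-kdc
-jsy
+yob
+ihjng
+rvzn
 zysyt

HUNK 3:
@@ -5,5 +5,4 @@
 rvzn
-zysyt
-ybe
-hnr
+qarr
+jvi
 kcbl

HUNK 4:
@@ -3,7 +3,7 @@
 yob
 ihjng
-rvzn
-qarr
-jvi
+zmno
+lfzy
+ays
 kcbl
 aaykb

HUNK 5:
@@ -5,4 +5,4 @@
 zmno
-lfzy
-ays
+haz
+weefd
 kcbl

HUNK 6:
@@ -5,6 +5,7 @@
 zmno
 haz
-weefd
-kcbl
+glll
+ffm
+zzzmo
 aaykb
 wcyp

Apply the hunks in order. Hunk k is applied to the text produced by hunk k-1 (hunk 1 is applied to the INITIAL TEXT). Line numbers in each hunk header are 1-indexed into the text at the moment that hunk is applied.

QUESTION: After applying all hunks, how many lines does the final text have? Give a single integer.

Hunk 1: at line 5 remove [bcx] add [ybe] -> 13 lines: wfwj mgr gur kdc jsy zysyt ybe hnr kcbl aaykb wcyp gutf yjq
Hunk 2: at line 2 remove [gur,kdc,jsy] add [yob,ihjng,rvzn] -> 13 lines: wfwj mgr yob ihjng rvzn zysyt ybe hnr kcbl aaykb wcyp gutf yjq
Hunk 3: at line 5 remove [zysyt,ybe,hnr] add [qarr,jvi] -> 12 lines: wfwj mgr yob ihjng rvzn qarr jvi kcbl aaykb wcyp gutf yjq
Hunk 4: at line 3 remove [rvzn,qarr,jvi] add [zmno,lfzy,ays] -> 12 lines: wfwj mgr yob ihjng zmno lfzy ays kcbl aaykb wcyp gutf yjq
Hunk 5: at line 5 remove [lfzy,ays] add [haz,weefd] -> 12 lines: wfwj mgr yob ihjng zmno haz weefd kcbl aaykb wcyp gutf yjq
Hunk 6: at line 5 remove [weefd,kcbl] add [glll,ffm,zzzmo] -> 13 lines: wfwj mgr yob ihjng zmno haz glll ffm zzzmo aaykb wcyp gutf yjq
Final line count: 13

Answer: 13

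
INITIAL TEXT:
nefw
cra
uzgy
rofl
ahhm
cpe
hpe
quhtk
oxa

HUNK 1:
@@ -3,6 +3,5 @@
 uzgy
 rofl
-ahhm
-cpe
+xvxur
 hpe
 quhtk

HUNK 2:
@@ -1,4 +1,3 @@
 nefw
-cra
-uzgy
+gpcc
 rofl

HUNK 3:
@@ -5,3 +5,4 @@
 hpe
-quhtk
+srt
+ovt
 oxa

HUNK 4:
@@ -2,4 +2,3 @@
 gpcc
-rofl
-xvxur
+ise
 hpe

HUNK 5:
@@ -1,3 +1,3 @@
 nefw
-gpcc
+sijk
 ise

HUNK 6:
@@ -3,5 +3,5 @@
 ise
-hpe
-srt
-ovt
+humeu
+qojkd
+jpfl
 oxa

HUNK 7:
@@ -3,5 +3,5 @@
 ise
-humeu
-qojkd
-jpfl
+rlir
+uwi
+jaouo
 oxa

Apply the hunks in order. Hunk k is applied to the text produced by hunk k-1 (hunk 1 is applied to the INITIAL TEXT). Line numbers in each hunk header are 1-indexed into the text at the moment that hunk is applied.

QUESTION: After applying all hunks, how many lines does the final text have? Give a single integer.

Hunk 1: at line 3 remove [ahhm,cpe] add [xvxur] -> 8 lines: nefw cra uzgy rofl xvxur hpe quhtk oxa
Hunk 2: at line 1 remove [cra,uzgy] add [gpcc] -> 7 lines: nefw gpcc rofl xvxur hpe quhtk oxa
Hunk 3: at line 5 remove [quhtk] add [srt,ovt] -> 8 lines: nefw gpcc rofl xvxur hpe srt ovt oxa
Hunk 4: at line 2 remove [rofl,xvxur] add [ise] -> 7 lines: nefw gpcc ise hpe srt ovt oxa
Hunk 5: at line 1 remove [gpcc] add [sijk] -> 7 lines: nefw sijk ise hpe srt ovt oxa
Hunk 6: at line 3 remove [hpe,srt,ovt] add [humeu,qojkd,jpfl] -> 7 lines: nefw sijk ise humeu qojkd jpfl oxa
Hunk 7: at line 3 remove [humeu,qojkd,jpfl] add [rlir,uwi,jaouo] -> 7 lines: nefw sijk ise rlir uwi jaouo oxa
Final line count: 7

Answer: 7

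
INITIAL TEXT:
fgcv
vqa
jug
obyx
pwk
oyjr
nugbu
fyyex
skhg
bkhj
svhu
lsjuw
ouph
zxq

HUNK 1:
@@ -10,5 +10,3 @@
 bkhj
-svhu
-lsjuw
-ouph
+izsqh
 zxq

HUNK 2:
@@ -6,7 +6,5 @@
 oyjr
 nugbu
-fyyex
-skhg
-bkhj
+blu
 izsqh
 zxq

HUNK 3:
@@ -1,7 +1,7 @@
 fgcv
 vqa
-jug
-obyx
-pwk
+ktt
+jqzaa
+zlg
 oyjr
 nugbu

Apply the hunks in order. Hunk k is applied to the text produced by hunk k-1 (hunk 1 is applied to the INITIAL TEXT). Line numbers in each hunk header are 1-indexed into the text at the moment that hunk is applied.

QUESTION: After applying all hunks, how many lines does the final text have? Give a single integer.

Answer: 10

Derivation:
Hunk 1: at line 10 remove [svhu,lsjuw,ouph] add [izsqh] -> 12 lines: fgcv vqa jug obyx pwk oyjr nugbu fyyex skhg bkhj izsqh zxq
Hunk 2: at line 6 remove [fyyex,skhg,bkhj] add [blu] -> 10 lines: fgcv vqa jug obyx pwk oyjr nugbu blu izsqh zxq
Hunk 3: at line 1 remove [jug,obyx,pwk] add [ktt,jqzaa,zlg] -> 10 lines: fgcv vqa ktt jqzaa zlg oyjr nugbu blu izsqh zxq
Final line count: 10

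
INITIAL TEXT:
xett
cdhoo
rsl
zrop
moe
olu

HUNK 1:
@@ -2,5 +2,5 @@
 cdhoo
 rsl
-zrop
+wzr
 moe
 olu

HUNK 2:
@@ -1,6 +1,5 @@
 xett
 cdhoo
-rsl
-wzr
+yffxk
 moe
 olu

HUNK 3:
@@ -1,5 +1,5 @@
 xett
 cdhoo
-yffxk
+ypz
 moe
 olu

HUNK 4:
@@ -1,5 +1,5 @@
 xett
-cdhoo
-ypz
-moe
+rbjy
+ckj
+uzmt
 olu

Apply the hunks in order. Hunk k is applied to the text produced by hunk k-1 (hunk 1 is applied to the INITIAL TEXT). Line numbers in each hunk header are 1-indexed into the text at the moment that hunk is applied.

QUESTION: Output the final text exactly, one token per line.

Hunk 1: at line 2 remove [zrop] add [wzr] -> 6 lines: xett cdhoo rsl wzr moe olu
Hunk 2: at line 1 remove [rsl,wzr] add [yffxk] -> 5 lines: xett cdhoo yffxk moe olu
Hunk 3: at line 1 remove [yffxk] add [ypz] -> 5 lines: xett cdhoo ypz moe olu
Hunk 4: at line 1 remove [cdhoo,ypz,moe] add [rbjy,ckj,uzmt] -> 5 lines: xett rbjy ckj uzmt olu

Answer: xett
rbjy
ckj
uzmt
olu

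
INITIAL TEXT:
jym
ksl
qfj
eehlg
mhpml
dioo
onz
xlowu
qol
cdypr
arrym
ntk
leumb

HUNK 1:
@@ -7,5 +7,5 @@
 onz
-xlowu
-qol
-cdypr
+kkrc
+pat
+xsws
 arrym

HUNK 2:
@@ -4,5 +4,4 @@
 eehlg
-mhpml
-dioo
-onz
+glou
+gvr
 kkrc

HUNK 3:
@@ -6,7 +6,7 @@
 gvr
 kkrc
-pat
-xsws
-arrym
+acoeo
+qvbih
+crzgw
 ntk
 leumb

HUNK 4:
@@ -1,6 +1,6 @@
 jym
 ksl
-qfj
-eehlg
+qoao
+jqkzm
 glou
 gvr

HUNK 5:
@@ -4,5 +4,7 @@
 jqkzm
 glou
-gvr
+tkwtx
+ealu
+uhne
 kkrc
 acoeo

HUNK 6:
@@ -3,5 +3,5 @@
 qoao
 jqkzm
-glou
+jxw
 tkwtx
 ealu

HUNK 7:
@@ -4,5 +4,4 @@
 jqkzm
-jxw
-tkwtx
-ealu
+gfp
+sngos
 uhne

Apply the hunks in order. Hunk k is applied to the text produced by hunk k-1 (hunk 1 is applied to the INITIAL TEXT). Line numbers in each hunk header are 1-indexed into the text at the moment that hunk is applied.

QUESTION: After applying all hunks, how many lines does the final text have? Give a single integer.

Answer: 13

Derivation:
Hunk 1: at line 7 remove [xlowu,qol,cdypr] add [kkrc,pat,xsws] -> 13 lines: jym ksl qfj eehlg mhpml dioo onz kkrc pat xsws arrym ntk leumb
Hunk 2: at line 4 remove [mhpml,dioo,onz] add [glou,gvr] -> 12 lines: jym ksl qfj eehlg glou gvr kkrc pat xsws arrym ntk leumb
Hunk 3: at line 6 remove [pat,xsws,arrym] add [acoeo,qvbih,crzgw] -> 12 lines: jym ksl qfj eehlg glou gvr kkrc acoeo qvbih crzgw ntk leumb
Hunk 4: at line 1 remove [qfj,eehlg] add [qoao,jqkzm] -> 12 lines: jym ksl qoao jqkzm glou gvr kkrc acoeo qvbih crzgw ntk leumb
Hunk 5: at line 4 remove [gvr] add [tkwtx,ealu,uhne] -> 14 lines: jym ksl qoao jqkzm glou tkwtx ealu uhne kkrc acoeo qvbih crzgw ntk leumb
Hunk 6: at line 3 remove [glou] add [jxw] -> 14 lines: jym ksl qoao jqkzm jxw tkwtx ealu uhne kkrc acoeo qvbih crzgw ntk leumb
Hunk 7: at line 4 remove [jxw,tkwtx,ealu] add [gfp,sngos] -> 13 lines: jym ksl qoao jqkzm gfp sngos uhne kkrc acoeo qvbih crzgw ntk leumb
Final line count: 13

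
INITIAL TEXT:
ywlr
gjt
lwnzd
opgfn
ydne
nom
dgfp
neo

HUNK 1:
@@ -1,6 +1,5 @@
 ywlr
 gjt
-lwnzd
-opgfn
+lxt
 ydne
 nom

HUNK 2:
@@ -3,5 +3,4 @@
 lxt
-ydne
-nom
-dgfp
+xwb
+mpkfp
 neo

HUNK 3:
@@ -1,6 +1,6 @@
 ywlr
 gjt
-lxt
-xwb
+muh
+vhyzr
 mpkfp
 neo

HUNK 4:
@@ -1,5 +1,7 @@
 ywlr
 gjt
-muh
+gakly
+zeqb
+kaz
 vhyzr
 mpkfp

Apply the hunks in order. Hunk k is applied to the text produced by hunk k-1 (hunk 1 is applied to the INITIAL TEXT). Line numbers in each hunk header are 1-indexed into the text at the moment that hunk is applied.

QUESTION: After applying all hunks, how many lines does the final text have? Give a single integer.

Hunk 1: at line 1 remove [lwnzd,opgfn] add [lxt] -> 7 lines: ywlr gjt lxt ydne nom dgfp neo
Hunk 2: at line 3 remove [ydne,nom,dgfp] add [xwb,mpkfp] -> 6 lines: ywlr gjt lxt xwb mpkfp neo
Hunk 3: at line 1 remove [lxt,xwb] add [muh,vhyzr] -> 6 lines: ywlr gjt muh vhyzr mpkfp neo
Hunk 4: at line 1 remove [muh] add [gakly,zeqb,kaz] -> 8 lines: ywlr gjt gakly zeqb kaz vhyzr mpkfp neo
Final line count: 8

Answer: 8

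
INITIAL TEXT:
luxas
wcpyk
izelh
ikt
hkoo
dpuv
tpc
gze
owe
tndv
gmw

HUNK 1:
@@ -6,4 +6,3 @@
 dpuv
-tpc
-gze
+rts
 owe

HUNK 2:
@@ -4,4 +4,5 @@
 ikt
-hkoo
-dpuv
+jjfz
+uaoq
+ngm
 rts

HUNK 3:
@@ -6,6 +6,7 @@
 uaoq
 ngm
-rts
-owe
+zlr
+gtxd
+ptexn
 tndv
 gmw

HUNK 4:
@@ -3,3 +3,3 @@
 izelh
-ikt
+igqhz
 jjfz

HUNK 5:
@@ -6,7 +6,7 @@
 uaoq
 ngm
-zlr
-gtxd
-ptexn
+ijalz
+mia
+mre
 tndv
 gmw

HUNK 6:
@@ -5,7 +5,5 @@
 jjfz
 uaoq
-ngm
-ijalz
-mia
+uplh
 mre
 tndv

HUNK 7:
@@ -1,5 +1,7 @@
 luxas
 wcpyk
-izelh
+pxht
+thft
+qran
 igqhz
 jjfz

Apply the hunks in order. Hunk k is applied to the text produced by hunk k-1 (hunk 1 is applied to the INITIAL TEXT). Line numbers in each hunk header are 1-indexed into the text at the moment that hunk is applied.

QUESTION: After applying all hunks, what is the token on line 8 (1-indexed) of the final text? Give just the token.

Hunk 1: at line 6 remove [tpc,gze] add [rts] -> 10 lines: luxas wcpyk izelh ikt hkoo dpuv rts owe tndv gmw
Hunk 2: at line 4 remove [hkoo,dpuv] add [jjfz,uaoq,ngm] -> 11 lines: luxas wcpyk izelh ikt jjfz uaoq ngm rts owe tndv gmw
Hunk 3: at line 6 remove [rts,owe] add [zlr,gtxd,ptexn] -> 12 lines: luxas wcpyk izelh ikt jjfz uaoq ngm zlr gtxd ptexn tndv gmw
Hunk 4: at line 3 remove [ikt] add [igqhz] -> 12 lines: luxas wcpyk izelh igqhz jjfz uaoq ngm zlr gtxd ptexn tndv gmw
Hunk 5: at line 6 remove [zlr,gtxd,ptexn] add [ijalz,mia,mre] -> 12 lines: luxas wcpyk izelh igqhz jjfz uaoq ngm ijalz mia mre tndv gmw
Hunk 6: at line 5 remove [ngm,ijalz,mia] add [uplh] -> 10 lines: luxas wcpyk izelh igqhz jjfz uaoq uplh mre tndv gmw
Hunk 7: at line 1 remove [izelh] add [pxht,thft,qran] -> 12 lines: luxas wcpyk pxht thft qran igqhz jjfz uaoq uplh mre tndv gmw
Final line 8: uaoq

Answer: uaoq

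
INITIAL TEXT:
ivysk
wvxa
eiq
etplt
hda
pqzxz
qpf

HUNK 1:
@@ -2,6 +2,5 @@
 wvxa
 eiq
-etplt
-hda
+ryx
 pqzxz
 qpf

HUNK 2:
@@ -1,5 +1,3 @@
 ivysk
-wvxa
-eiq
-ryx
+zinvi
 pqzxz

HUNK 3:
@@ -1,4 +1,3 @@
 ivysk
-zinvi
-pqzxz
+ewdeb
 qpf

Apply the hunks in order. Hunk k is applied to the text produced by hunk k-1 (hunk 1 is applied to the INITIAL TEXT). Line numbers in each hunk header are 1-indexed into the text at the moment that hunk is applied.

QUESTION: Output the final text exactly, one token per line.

Answer: ivysk
ewdeb
qpf

Derivation:
Hunk 1: at line 2 remove [etplt,hda] add [ryx] -> 6 lines: ivysk wvxa eiq ryx pqzxz qpf
Hunk 2: at line 1 remove [wvxa,eiq,ryx] add [zinvi] -> 4 lines: ivysk zinvi pqzxz qpf
Hunk 3: at line 1 remove [zinvi,pqzxz] add [ewdeb] -> 3 lines: ivysk ewdeb qpf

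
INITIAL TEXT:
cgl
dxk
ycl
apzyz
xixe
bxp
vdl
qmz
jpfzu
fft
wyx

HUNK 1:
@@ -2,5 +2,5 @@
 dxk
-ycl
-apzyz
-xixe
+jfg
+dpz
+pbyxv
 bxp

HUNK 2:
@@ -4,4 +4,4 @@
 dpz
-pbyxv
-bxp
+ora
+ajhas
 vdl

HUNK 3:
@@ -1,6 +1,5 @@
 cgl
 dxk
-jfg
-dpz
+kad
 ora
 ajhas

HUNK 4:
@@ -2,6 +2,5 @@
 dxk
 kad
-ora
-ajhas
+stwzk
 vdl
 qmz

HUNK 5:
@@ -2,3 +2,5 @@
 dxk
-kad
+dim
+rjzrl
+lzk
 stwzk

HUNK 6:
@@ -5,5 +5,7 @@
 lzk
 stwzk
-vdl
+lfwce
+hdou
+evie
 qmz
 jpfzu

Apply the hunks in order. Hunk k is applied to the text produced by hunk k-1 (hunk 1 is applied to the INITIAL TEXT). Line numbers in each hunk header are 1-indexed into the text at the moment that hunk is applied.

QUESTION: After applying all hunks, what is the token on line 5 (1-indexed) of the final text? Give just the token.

Answer: lzk

Derivation:
Hunk 1: at line 2 remove [ycl,apzyz,xixe] add [jfg,dpz,pbyxv] -> 11 lines: cgl dxk jfg dpz pbyxv bxp vdl qmz jpfzu fft wyx
Hunk 2: at line 4 remove [pbyxv,bxp] add [ora,ajhas] -> 11 lines: cgl dxk jfg dpz ora ajhas vdl qmz jpfzu fft wyx
Hunk 3: at line 1 remove [jfg,dpz] add [kad] -> 10 lines: cgl dxk kad ora ajhas vdl qmz jpfzu fft wyx
Hunk 4: at line 2 remove [ora,ajhas] add [stwzk] -> 9 lines: cgl dxk kad stwzk vdl qmz jpfzu fft wyx
Hunk 5: at line 2 remove [kad] add [dim,rjzrl,lzk] -> 11 lines: cgl dxk dim rjzrl lzk stwzk vdl qmz jpfzu fft wyx
Hunk 6: at line 5 remove [vdl] add [lfwce,hdou,evie] -> 13 lines: cgl dxk dim rjzrl lzk stwzk lfwce hdou evie qmz jpfzu fft wyx
Final line 5: lzk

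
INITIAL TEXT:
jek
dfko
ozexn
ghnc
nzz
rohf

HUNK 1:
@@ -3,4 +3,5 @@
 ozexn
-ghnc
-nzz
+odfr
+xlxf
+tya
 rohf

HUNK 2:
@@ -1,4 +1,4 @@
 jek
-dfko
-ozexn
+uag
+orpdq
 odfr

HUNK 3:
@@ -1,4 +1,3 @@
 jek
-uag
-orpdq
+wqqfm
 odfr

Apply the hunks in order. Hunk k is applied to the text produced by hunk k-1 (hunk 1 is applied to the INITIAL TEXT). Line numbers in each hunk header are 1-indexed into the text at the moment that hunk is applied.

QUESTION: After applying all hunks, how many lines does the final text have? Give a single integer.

Answer: 6

Derivation:
Hunk 1: at line 3 remove [ghnc,nzz] add [odfr,xlxf,tya] -> 7 lines: jek dfko ozexn odfr xlxf tya rohf
Hunk 2: at line 1 remove [dfko,ozexn] add [uag,orpdq] -> 7 lines: jek uag orpdq odfr xlxf tya rohf
Hunk 3: at line 1 remove [uag,orpdq] add [wqqfm] -> 6 lines: jek wqqfm odfr xlxf tya rohf
Final line count: 6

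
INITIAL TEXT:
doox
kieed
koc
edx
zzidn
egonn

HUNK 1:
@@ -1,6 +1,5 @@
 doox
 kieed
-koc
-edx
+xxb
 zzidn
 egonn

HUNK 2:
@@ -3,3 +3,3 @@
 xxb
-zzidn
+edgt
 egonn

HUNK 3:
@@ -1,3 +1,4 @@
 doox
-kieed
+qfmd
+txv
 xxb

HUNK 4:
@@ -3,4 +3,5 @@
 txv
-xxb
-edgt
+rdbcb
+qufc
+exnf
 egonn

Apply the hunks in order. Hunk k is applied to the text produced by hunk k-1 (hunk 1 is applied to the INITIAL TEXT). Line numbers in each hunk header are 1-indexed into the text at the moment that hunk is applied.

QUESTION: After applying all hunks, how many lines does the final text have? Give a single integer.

Answer: 7

Derivation:
Hunk 1: at line 1 remove [koc,edx] add [xxb] -> 5 lines: doox kieed xxb zzidn egonn
Hunk 2: at line 3 remove [zzidn] add [edgt] -> 5 lines: doox kieed xxb edgt egonn
Hunk 3: at line 1 remove [kieed] add [qfmd,txv] -> 6 lines: doox qfmd txv xxb edgt egonn
Hunk 4: at line 3 remove [xxb,edgt] add [rdbcb,qufc,exnf] -> 7 lines: doox qfmd txv rdbcb qufc exnf egonn
Final line count: 7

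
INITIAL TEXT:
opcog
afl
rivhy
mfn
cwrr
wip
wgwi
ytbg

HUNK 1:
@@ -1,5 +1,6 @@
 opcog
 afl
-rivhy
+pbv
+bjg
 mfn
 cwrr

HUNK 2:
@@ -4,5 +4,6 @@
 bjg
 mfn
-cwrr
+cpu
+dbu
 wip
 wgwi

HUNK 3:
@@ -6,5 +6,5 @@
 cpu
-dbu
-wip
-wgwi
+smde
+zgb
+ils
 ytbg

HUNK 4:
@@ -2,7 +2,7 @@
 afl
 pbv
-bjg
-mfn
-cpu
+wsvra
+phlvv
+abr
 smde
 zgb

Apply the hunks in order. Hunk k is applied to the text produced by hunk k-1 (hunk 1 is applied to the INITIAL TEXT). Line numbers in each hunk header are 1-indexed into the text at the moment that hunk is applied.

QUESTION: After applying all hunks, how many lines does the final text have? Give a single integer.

Hunk 1: at line 1 remove [rivhy] add [pbv,bjg] -> 9 lines: opcog afl pbv bjg mfn cwrr wip wgwi ytbg
Hunk 2: at line 4 remove [cwrr] add [cpu,dbu] -> 10 lines: opcog afl pbv bjg mfn cpu dbu wip wgwi ytbg
Hunk 3: at line 6 remove [dbu,wip,wgwi] add [smde,zgb,ils] -> 10 lines: opcog afl pbv bjg mfn cpu smde zgb ils ytbg
Hunk 4: at line 2 remove [bjg,mfn,cpu] add [wsvra,phlvv,abr] -> 10 lines: opcog afl pbv wsvra phlvv abr smde zgb ils ytbg
Final line count: 10

Answer: 10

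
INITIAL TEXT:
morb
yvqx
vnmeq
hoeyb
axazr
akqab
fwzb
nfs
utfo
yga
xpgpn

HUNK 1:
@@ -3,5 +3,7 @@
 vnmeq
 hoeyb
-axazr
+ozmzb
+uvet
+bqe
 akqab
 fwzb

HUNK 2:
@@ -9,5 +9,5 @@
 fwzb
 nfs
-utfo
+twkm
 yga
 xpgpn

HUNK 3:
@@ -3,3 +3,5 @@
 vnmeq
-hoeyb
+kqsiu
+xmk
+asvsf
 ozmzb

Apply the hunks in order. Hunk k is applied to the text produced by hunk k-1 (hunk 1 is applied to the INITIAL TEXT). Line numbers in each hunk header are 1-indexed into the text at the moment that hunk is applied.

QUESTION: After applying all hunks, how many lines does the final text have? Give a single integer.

Hunk 1: at line 3 remove [axazr] add [ozmzb,uvet,bqe] -> 13 lines: morb yvqx vnmeq hoeyb ozmzb uvet bqe akqab fwzb nfs utfo yga xpgpn
Hunk 2: at line 9 remove [utfo] add [twkm] -> 13 lines: morb yvqx vnmeq hoeyb ozmzb uvet bqe akqab fwzb nfs twkm yga xpgpn
Hunk 3: at line 3 remove [hoeyb] add [kqsiu,xmk,asvsf] -> 15 lines: morb yvqx vnmeq kqsiu xmk asvsf ozmzb uvet bqe akqab fwzb nfs twkm yga xpgpn
Final line count: 15

Answer: 15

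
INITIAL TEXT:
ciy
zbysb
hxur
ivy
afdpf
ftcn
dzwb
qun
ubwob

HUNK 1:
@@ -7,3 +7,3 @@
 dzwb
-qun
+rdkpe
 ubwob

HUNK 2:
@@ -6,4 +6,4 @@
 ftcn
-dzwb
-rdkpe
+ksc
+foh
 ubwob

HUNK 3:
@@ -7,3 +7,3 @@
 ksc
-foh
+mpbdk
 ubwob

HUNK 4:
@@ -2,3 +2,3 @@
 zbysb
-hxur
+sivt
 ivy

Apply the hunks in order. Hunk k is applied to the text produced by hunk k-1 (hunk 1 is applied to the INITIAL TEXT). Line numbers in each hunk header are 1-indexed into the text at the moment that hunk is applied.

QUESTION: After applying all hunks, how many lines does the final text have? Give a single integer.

Hunk 1: at line 7 remove [qun] add [rdkpe] -> 9 lines: ciy zbysb hxur ivy afdpf ftcn dzwb rdkpe ubwob
Hunk 2: at line 6 remove [dzwb,rdkpe] add [ksc,foh] -> 9 lines: ciy zbysb hxur ivy afdpf ftcn ksc foh ubwob
Hunk 3: at line 7 remove [foh] add [mpbdk] -> 9 lines: ciy zbysb hxur ivy afdpf ftcn ksc mpbdk ubwob
Hunk 4: at line 2 remove [hxur] add [sivt] -> 9 lines: ciy zbysb sivt ivy afdpf ftcn ksc mpbdk ubwob
Final line count: 9

Answer: 9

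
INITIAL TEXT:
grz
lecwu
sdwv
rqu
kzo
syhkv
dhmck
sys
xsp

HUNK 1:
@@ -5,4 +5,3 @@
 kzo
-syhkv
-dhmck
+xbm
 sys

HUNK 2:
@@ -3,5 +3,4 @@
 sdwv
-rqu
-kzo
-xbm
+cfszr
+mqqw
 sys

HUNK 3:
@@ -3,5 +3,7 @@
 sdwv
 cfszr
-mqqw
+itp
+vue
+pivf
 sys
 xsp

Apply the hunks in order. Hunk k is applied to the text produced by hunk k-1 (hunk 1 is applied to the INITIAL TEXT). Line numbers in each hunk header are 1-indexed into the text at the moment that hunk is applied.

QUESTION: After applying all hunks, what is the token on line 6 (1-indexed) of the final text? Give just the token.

Answer: vue

Derivation:
Hunk 1: at line 5 remove [syhkv,dhmck] add [xbm] -> 8 lines: grz lecwu sdwv rqu kzo xbm sys xsp
Hunk 2: at line 3 remove [rqu,kzo,xbm] add [cfszr,mqqw] -> 7 lines: grz lecwu sdwv cfszr mqqw sys xsp
Hunk 3: at line 3 remove [mqqw] add [itp,vue,pivf] -> 9 lines: grz lecwu sdwv cfszr itp vue pivf sys xsp
Final line 6: vue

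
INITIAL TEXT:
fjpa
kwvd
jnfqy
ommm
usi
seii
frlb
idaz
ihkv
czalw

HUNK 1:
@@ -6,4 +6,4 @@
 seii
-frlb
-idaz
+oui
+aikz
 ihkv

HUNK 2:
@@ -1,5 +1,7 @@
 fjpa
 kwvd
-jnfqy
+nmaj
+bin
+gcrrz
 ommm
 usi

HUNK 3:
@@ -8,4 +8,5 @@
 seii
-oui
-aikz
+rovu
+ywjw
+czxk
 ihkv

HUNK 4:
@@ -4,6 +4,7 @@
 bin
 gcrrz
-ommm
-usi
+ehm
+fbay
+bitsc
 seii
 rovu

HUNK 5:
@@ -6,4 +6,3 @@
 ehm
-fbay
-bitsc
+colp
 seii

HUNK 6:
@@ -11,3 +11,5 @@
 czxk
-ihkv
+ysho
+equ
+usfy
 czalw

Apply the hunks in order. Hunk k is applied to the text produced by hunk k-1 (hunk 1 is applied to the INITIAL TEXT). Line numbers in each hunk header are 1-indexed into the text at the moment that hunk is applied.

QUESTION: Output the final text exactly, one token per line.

Answer: fjpa
kwvd
nmaj
bin
gcrrz
ehm
colp
seii
rovu
ywjw
czxk
ysho
equ
usfy
czalw

Derivation:
Hunk 1: at line 6 remove [frlb,idaz] add [oui,aikz] -> 10 lines: fjpa kwvd jnfqy ommm usi seii oui aikz ihkv czalw
Hunk 2: at line 1 remove [jnfqy] add [nmaj,bin,gcrrz] -> 12 lines: fjpa kwvd nmaj bin gcrrz ommm usi seii oui aikz ihkv czalw
Hunk 3: at line 8 remove [oui,aikz] add [rovu,ywjw,czxk] -> 13 lines: fjpa kwvd nmaj bin gcrrz ommm usi seii rovu ywjw czxk ihkv czalw
Hunk 4: at line 4 remove [ommm,usi] add [ehm,fbay,bitsc] -> 14 lines: fjpa kwvd nmaj bin gcrrz ehm fbay bitsc seii rovu ywjw czxk ihkv czalw
Hunk 5: at line 6 remove [fbay,bitsc] add [colp] -> 13 lines: fjpa kwvd nmaj bin gcrrz ehm colp seii rovu ywjw czxk ihkv czalw
Hunk 6: at line 11 remove [ihkv] add [ysho,equ,usfy] -> 15 lines: fjpa kwvd nmaj bin gcrrz ehm colp seii rovu ywjw czxk ysho equ usfy czalw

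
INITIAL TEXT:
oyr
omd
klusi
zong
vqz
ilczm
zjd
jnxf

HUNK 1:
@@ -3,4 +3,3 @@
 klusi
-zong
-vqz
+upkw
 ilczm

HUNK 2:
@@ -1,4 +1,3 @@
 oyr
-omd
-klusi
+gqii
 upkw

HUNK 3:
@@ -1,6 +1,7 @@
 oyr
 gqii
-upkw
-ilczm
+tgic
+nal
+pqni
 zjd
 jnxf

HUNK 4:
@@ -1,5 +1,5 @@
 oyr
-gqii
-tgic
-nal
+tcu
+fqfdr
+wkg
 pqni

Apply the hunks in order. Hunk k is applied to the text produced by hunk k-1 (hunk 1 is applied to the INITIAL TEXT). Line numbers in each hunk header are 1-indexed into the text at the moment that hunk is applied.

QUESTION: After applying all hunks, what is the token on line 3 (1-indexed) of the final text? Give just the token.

Hunk 1: at line 3 remove [zong,vqz] add [upkw] -> 7 lines: oyr omd klusi upkw ilczm zjd jnxf
Hunk 2: at line 1 remove [omd,klusi] add [gqii] -> 6 lines: oyr gqii upkw ilczm zjd jnxf
Hunk 3: at line 1 remove [upkw,ilczm] add [tgic,nal,pqni] -> 7 lines: oyr gqii tgic nal pqni zjd jnxf
Hunk 4: at line 1 remove [gqii,tgic,nal] add [tcu,fqfdr,wkg] -> 7 lines: oyr tcu fqfdr wkg pqni zjd jnxf
Final line 3: fqfdr

Answer: fqfdr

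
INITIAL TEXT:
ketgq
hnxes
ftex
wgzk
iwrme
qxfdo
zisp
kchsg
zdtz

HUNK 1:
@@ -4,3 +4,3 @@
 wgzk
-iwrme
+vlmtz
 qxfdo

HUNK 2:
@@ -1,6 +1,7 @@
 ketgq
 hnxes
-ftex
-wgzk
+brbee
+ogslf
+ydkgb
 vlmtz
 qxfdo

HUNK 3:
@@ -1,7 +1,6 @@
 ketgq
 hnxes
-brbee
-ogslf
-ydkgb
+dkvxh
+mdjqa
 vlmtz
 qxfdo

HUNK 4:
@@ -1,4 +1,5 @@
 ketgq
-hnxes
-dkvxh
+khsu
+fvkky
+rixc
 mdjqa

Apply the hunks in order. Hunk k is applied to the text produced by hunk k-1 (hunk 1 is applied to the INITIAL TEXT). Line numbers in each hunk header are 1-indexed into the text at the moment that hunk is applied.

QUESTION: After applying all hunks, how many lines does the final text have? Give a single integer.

Answer: 10

Derivation:
Hunk 1: at line 4 remove [iwrme] add [vlmtz] -> 9 lines: ketgq hnxes ftex wgzk vlmtz qxfdo zisp kchsg zdtz
Hunk 2: at line 1 remove [ftex,wgzk] add [brbee,ogslf,ydkgb] -> 10 lines: ketgq hnxes brbee ogslf ydkgb vlmtz qxfdo zisp kchsg zdtz
Hunk 3: at line 1 remove [brbee,ogslf,ydkgb] add [dkvxh,mdjqa] -> 9 lines: ketgq hnxes dkvxh mdjqa vlmtz qxfdo zisp kchsg zdtz
Hunk 4: at line 1 remove [hnxes,dkvxh] add [khsu,fvkky,rixc] -> 10 lines: ketgq khsu fvkky rixc mdjqa vlmtz qxfdo zisp kchsg zdtz
Final line count: 10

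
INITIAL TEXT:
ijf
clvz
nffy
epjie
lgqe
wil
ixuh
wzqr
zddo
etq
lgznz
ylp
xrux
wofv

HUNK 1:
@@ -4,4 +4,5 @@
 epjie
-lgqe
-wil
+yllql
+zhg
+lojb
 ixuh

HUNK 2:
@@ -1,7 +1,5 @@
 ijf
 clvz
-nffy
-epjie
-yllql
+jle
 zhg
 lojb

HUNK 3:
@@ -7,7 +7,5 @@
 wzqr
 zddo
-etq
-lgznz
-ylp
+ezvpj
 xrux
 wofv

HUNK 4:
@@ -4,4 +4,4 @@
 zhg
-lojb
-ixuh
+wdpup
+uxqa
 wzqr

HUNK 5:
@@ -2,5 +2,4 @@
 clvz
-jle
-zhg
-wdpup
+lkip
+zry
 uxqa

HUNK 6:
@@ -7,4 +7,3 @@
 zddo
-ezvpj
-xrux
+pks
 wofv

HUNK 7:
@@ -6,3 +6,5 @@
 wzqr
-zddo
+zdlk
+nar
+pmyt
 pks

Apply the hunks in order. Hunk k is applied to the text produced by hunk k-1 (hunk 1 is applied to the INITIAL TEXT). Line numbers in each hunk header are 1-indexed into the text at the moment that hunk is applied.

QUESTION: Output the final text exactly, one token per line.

Answer: ijf
clvz
lkip
zry
uxqa
wzqr
zdlk
nar
pmyt
pks
wofv

Derivation:
Hunk 1: at line 4 remove [lgqe,wil] add [yllql,zhg,lojb] -> 15 lines: ijf clvz nffy epjie yllql zhg lojb ixuh wzqr zddo etq lgznz ylp xrux wofv
Hunk 2: at line 1 remove [nffy,epjie,yllql] add [jle] -> 13 lines: ijf clvz jle zhg lojb ixuh wzqr zddo etq lgznz ylp xrux wofv
Hunk 3: at line 7 remove [etq,lgznz,ylp] add [ezvpj] -> 11 lines: ijf clvz jle zhg lojb ixuh wzqr zddo ezvpj xrux wofv
Hunk 4: at line 4 remove [lojb,ixuh] add [wdpup,uxqa] -> 11 lines: ijf clvz jle zhg wdpup uxqa wzqr zddo ezvpj xrux wofv
Hunk 5: at line 2 remove [jle,zhg,wdpup] add [lkip,zry] -> 10 lines: ijf clvz lkip zry uxqa wzqr zddo ezvpj xrux wofv
Hunk 6: at line 7 remove [ezvpj,xrux] add [pks] -> 9 lines: ijf clvz lkip zry uxqa wzqr zddo pks wofv
Hunk 7: at line 6 remove [zddo] add [zdlk,nar,pmyt] -> 11 lines: ijf clvz lkip zry uxqa wzqr zdlk nar pmyt pks wofv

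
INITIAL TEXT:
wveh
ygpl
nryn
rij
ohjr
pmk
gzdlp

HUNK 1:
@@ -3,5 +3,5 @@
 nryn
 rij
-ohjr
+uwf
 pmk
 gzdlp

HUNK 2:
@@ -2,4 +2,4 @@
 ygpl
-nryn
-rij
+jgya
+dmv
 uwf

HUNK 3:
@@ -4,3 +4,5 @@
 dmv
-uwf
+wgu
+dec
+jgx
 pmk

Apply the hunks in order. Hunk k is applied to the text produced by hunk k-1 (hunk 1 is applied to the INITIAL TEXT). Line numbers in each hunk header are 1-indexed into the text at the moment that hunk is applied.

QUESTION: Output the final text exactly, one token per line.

Answer: wveh
ygpl
jgya
dmv
wgu
dec
jgx
pmk
gzdlp

Derivation:
Hunk 1: at line 3 remove [ohjr] add [uwf] -> 7 lines: wveh ygpl nryn rij uwf pmk gzdlp
Hunk 2: at line 2 remove [nryn,rij] add [jgya,dmv] -> 7 lines: wveh ygpl jgya dmv uwf pmk gzdlp
Hunk 3: at line 4 remove [uwf] add [wgu,dec,jgx] -> 9 lines: wveh ygpl jgya dmv wgu dec jgx pmk gzdlp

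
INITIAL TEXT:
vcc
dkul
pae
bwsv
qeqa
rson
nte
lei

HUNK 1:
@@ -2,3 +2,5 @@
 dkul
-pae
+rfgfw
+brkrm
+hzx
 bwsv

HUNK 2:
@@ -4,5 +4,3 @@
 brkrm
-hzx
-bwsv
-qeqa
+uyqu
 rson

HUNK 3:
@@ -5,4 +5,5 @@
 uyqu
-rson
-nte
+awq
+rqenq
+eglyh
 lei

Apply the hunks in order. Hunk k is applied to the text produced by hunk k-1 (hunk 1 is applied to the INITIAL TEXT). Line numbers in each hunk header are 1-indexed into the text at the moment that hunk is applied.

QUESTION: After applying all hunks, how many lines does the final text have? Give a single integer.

Hunk 1: at line 2 remove [pae] add [rfgfw,brkrm,hzx] -> 10 lines: vcc dkul rfgfw brkrm hzx bwsv qeqa rson nte lei
Hunk 2: at line 4 remove [hzx,bwsv,qeqa] add [uyqu] -> 8 lines: vcc dkul rfgfw brkrm uyqu rson nte lei
Hunk 3: at line 5 remove [rson,nte] add [awq,rqenq,eglyh] -> 9 lines: vcc dkul rfgfw brkrm uyqu awq rqenq eglyh lei
Final line count: 9

Answer: 9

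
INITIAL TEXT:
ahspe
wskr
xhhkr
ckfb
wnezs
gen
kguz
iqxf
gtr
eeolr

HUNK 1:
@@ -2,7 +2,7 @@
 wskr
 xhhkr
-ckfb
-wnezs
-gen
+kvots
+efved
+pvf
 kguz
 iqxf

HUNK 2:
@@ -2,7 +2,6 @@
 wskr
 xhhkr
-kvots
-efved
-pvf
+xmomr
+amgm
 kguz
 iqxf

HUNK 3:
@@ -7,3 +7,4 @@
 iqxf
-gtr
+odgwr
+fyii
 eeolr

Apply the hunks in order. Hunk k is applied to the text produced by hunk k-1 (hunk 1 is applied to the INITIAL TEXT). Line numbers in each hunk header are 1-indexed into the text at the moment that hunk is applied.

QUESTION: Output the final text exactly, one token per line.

Hunk 1: at line 2 remove [ckfb,wnezs,gen] add [kvots,efved,pvf] -> 10 lines: ahspe wskr xhhkr kvots efved pvf kguz iqxf gtr eeolr
Hunk 2: at line 2 remove [kvots,efved,pvf] add [xmomr,amgm] -> 9 lines: ahspe wskr xhhkr xmomr amgm kguz iqxf gtr eeolr
Hunk 3: at line 7 remove [gtr] add [odgwr,fyii] -> 10 lines: ahspe wskr xhhkr xmomr amgm kguz iqxf odgwr fyii eeolr

Answer: ahspe
wskr
xhhkr
xmomr
amgm
kguz
iqxf
odgwr
fyii
eeolr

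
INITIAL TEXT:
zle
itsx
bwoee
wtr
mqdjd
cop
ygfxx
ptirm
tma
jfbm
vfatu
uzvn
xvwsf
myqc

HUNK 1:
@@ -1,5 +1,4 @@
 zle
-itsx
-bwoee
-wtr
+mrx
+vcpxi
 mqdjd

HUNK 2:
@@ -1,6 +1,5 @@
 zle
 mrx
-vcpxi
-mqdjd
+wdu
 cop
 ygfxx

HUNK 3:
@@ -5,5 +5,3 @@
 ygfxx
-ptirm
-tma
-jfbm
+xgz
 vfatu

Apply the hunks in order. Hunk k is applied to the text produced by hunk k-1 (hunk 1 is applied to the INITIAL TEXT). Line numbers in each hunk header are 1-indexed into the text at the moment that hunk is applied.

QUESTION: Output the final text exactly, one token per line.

Answer: zle
mrx
wdu
cop
ygfxx
xgz
vfatu
uzvn
xvwsf
myqc

Derivation:
Hunk 1: at line 1 remove [itsx,bwoee,wtr] add [mrx,vcpxi] -> 13 lines: zle mrx vcpxi mqdjd cop ygfxx ptirm tma jfbm vfatu uzvn xvwsf myqc
Hunk 2: at line 1 remove [vcpxi,mqdjd] add [wdu] -> 12 lines: zle mrx wdu cop ygfxx ptirm tma jfbm vfatu uzvn xvwsf myqc
Hunk 3: at line 5 remove [ptirm,tma,jfbm] add [xgz] -> 10 lines: zle mrx wdu cop ygfxx xgz vfatu uzvn xvwsf myqc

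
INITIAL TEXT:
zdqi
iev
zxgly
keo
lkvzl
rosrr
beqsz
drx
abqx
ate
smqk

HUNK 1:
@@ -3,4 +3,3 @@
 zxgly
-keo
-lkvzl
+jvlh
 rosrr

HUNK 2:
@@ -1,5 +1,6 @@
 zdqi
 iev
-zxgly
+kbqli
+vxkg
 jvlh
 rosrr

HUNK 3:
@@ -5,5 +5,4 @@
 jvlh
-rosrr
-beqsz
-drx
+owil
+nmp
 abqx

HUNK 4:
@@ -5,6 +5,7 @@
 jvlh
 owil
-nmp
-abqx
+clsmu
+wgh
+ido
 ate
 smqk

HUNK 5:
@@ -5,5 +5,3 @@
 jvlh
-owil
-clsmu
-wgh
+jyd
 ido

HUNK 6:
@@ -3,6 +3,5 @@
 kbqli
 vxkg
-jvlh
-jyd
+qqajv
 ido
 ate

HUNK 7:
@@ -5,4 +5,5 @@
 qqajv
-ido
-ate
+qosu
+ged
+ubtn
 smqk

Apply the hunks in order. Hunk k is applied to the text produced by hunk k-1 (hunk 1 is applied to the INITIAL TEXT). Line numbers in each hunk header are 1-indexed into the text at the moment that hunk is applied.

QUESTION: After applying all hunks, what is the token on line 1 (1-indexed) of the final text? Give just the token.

Hunk 1: at line 3 remove [keo,lkvzl] add [jvlh] -> 10 lines: zdqi iev zxgly jvlh rosrr beqsz drx abqx ate smqk
Hunk 2: at line 1 remove [zxgly] add [kbqli,vxkg] -> 11 lines: zdqi iev kbqli vxkg jvlh rosrr beqsz drx abqx ate smqk
Hunk 3: at line 5 remove [rosrr,beqsz,drx] add [owil,nmp] -> 10 lines: zdqi iev kbqli vxkg jvlh owil nmp abqx ate smqk
Hunk 4: at line 5 remove [nmp,abqx] add [clsmu,wgh,ido] -> 11 lines: zdqi iev kbqli vxkg jvlh owil clsmu wgh ido ate smqk
Hunk 5: at line 5 remove [owil,clsmu,wgh] add [jyd] -> 9 lines: zdqi iev kbqli vxkg jvlh jyd ido ate smqk
Hunk 6: at line 3 remove [jvlh,jyd] add [qqajv] -> 8 lines: zdqi iev kbqli vxkg qqajv ido ate smqk
Hunk 7: at line 5 remove [ido,ate] add [qosu,ged,ubtn] -> 9 lines: zdqi iev kbqli vxkg qqajv qosu ged ubtn smqk
Final line 1: zdqi

Answer: zdqi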